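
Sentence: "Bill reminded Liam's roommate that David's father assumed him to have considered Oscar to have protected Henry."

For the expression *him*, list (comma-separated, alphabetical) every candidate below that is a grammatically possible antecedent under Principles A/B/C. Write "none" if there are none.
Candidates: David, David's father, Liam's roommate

David, Liam's roommate

*him* is a pronoun; Principle B requires it to be free in its binding domain — the clause headed by 'assumed'.
— David: possessor inside the subject DP of the clause headed by 'assumed'; does not c-command the pronoun — Principle B does not apply; allowed.
— David's father: subject of the clause headed by 'assumed'; c-commands the pronoun within its binding domain — blocked (Principle B).
— Liam's roommate: object of the matrix clause; c-commands the pronoun but lies outside its binding domain — allowed.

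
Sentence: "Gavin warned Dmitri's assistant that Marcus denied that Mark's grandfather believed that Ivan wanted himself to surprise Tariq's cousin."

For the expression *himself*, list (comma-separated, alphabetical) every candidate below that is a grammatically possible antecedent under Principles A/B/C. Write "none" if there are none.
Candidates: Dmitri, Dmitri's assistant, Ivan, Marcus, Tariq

*himself* is a reflexive; Principle A requires it to be bound within its binding domain — the clause headed by 'wanted'.
— Dmitri: possessor inside the object DP of the matrix clause; does not c-command the reflexive — cannot bind it (Principle A).
— Dmitri's assistant: object of the matrix clause; c-commands the reflexive but lies outside its binding domain — cannot bind it (Principle A).
— Ivan: subject of the clause headed by 'wanted'; c-commands the reflexive within its binding domain — allowed (Principle A).
— Marcus: subject of the clause headed by 'denied'; c-commands the reflexive but lies outside its binding domain — cannot bind it (Principle A).
— Tariq: possessor inside the object DP of the clause headed by 'surprise'; does not c-command the reflexive — cannot bind it (Principle A).

Ivan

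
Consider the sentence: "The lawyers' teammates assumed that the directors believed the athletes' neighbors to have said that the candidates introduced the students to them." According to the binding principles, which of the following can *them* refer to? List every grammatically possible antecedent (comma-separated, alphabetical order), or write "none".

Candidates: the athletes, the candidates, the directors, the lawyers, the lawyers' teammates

the athletes, the directors, the lawyers, the lawyers' teammates

*them* is a pronoun; Principle B requires it to be free in its binding domain — the clause headed by 'introduced'.
— the athletes: possessor inside the subject DP of the clause headed by 'said'; does not c-command the pronoun — Principle B does not apply; allowed.
— the candidates: subject of the clause headed by 'introduced'; c-commands the pronoun within its binding domain — blocked (Principle B).
— the directors: subject of the clause headed by 'believed'; c-commands the pronoun but lies outside its binding domain — allowed.
— the lawyers: possessor inside the subject DP of the matrix clause; does not c-command the pronoun — Principle B does not apply; allowed.
— the lawyers' teammates: subject of the matrix clause; c-commands the pronoun but lies outside its binding domain — allowed.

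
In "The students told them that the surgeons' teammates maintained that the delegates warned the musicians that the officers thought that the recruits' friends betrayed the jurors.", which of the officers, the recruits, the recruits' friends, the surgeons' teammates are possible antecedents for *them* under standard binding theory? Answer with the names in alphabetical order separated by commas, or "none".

none

*them* is a pronoun; Principle B requires it to be free in its binding domain — the matrix clause.
— the officers: subject of the clause headed by 'thought'; is c-commanded by the pronoun; coreference would bind this R-expression — blocked (Principle C).
— the recruits: possessor inside the subject DP of the clause headed by 'betrayed'; is c-commanded by the pronoun; coreference would bind this R-expression — blocked (Principle C).
— the recruits' friends: subject of the clause headed by 'betrayed'; is c-commanded by the pronoun; coreference would bind this R-expression — blocked (Principle C).
— the surgeons' teammates: subject of the clause headed by 'maintained'; is c-commanded by the pronoun; coreference would bind this R-expression — blocked (Principle C).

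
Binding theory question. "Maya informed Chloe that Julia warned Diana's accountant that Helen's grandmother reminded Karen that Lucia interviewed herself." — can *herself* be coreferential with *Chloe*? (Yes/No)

*herself* is a reflexive; Principle A requires it to be bound within its binding domain — the clause headed by 'interviewed'.
— Chloe: object of the matrix clause; c-commands the reflexive but lies outside its binding domain — cannot bind it (Principle A).

No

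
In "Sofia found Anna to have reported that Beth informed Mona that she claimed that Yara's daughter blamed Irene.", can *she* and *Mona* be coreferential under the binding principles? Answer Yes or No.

*Mona* is an R-expression; Principle C requires it to be free (not bound by any c-commanding expression).
— she: subject of the clause headed by 'claimed'; the pronoun does not c-command the R-expression — coreference allowed.

Yes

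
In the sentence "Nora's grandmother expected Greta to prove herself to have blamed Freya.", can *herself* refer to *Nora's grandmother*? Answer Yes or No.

*herself* is a reflexive; Principle A requires it to be bound within its binding domain — the clause headed by 'prove'.
— Nora's grandmother: subject of the matrix clause; c-commands the reflexive but lies outside its binding domain — cannot bind it (Principle A).

No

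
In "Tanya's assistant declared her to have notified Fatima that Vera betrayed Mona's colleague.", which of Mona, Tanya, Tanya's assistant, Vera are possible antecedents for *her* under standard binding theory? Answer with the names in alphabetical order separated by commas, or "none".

Tanya

*her* is a pronoun; Principle B requires it to be free in its binding domain — the matrix clause.
— Mona: possessor inside the object DP of the clause headed by 'betrayed'; is c-commanded by the pronoun; coreference would bind this R-expression — blocked (Principle C).
— Tanya: possessor inside the subject DP of the matrix clause; does not c-command the pronoun — Principle B does not apply; allowed.
— Tanya's assistant: subject of the matrix clause; c-commands the pronoun within its binding domain — blocked (Principle B).
— Vera: subject of the clause headed by 'betrayed'; is c-commanded by the pronoun; coreference would bind this R-expression — blocked (Principle C).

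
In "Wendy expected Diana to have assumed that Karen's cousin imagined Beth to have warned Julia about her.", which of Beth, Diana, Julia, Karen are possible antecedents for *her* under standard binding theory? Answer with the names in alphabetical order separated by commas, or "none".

*her* is a pronoun; Principle B requires it to be free in its binding domain — the clause headed by 'warned'.
— Beth: subject of the clause headed by 'warned'; c-commands the pronoun within its binding domain — blocked (Principle B).
— Diana: subject of the clause headed by 'assumed'; c-commands the pronoun but lies outside its binding domain — allowed.
— Julia: object of the clause headed by 'warned'; c-commands the pronoun within its binding domain — blocked (Principle B).
— Karen: possessor inside the subject DP of the clause headed by 'imagined'; does not c-command the pronoun — Principle B does not apply; allowed.

Diana, Karen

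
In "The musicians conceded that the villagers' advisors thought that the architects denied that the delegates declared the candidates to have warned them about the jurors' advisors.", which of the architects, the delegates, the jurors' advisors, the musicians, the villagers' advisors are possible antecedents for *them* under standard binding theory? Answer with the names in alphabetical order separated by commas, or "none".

*them* is a pronoun; Principle B requires it to be free in its binding domain — the clause headed by 'warned'.
— the architects: subject of the clause headed by 'denied'; c-commands the pronoun but lies outside its binding domain — allowed.
— the delegates: subject of the clause headed by 'declared'; c-commands the pronoun but lies outside its binding domain — allowed.
— the jurors' advisors: second object of the clause headed by 'warned'; is c-commanded by the pronoun; coreference would bind this R-expression — blocked (Principle C).
— the musicians: subject of the matrix clause; c-commands the pronoun but lies outside its binding domain — allowed.
— the villagers' advisors: subject of the clause headed by 'thought'; c-commands the pronoun but lies outside its binding domain — allowed.

the architects, the delegates, the musicians, the villagers' advisors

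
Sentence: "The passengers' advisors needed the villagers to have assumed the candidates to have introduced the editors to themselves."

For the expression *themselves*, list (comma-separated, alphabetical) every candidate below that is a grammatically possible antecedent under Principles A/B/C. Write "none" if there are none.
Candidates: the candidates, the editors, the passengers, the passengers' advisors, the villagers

the candidates, the editors

*themselves* is a reflexive; Principle A requires it to be bound within its binding domain — the clause headed by 'introduced'.
— the candidates: subject of the clause headed by 'introduced'; c-commands the reflexive within its binding domain — allowed (Principle A).
— the editors: object of the clause headed by 'introduced'; c-commands the reflexive within its binding domain — allowed (Principle A).
— the passengers: possessor inside the subject DP of the matrix clause; does not c-command the reflexive — cannot bind it (Principle A).
— the passengers' advisors: subject of the matrix clause; c-commands the reflexive but lies outside its binding domain — cannot bind it (Principle A).
— the villagers: subject of the clause headed by 'assumed'; c-commands the reflexive but lies outside its binding domain — cannot bind it (Principle A).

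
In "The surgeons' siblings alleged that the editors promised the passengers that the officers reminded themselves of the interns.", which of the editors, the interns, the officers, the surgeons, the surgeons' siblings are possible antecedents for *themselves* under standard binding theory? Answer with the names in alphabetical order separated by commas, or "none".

the officers

*themselves* is a reflexive; Principle A requires it to be bound within its binding domain — the clause headed by 'reminded'.
— the editors: subject of the clause headed by 'promised'; c-commands the reflexive but lies outside its binding domain — cannot bind it (Principle A).
— the interns: second object of the clause headed by 'reminded'; does not c-command the reflexive — cannot bind it (Principle A).
— the officers: subject of the clause headed by 'reminded'; c-commands the reflexive within its binding domain — allowed (Principle A).
— the surgeons: possessor inside the subject DP of the matrix clause; does not c-command the reflexive — cannot bind it (Principle A).
— the surgeons' siblings: subject of the matrix clause; c-commands the reflexive but lies outside its binding domain — cannot bind it (Principle A).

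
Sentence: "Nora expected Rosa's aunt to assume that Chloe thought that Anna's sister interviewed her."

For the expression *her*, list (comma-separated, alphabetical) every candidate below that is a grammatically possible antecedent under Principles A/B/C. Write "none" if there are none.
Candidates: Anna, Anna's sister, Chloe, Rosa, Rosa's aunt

*her* is a pronoun; Principle B requires it to be free in its binding domain — the clause headed by 'interviewed'.
— Anna: possessor inside the subject DP of the clause headed by 'interviewed'; does not c-command the pronoun — Principle B does not apply; allowed.
— Anna's sister: subject of the clause headed by 'interviewed'; c-commands the pronoun within its binding domain — blocked (Principle B).
— Chloe: subject of the clause headed by 'thought'; c-commands the pronoun but lies outside its binding domain — allowed.
— Rosa: possessor inside the subject DP of the clause headed by 'assume'; does not c-command the pronoun — Principle B does not apply; allowed.
— Rosa's aunt: subject of the clause headed by 'assume'; c-commands the pronoun but lies outside its binding domain — allowed.

Anna, Chloe, Rosa, Rosa's aunt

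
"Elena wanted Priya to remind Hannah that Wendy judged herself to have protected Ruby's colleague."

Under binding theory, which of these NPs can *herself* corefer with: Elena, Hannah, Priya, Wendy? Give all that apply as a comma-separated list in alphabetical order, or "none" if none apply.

*herself* is a reflexive; Principle A requires it to be bound within its binding domain — the clause headed by 'judged'.
— Elena: subject of the matrix clause; c-commands the reflexive but lies outside its binding domain — cannot bind it (Principle A).
— Hannah: object of the clause headed by 'remind'; c-commands the reflexive but lies outside its binding domain — cannot bind it (Principle A).
— Priya: subject of the clause headed by 'remind'; c-commands the reflexive but lies outside its binding domain — cannot bind it (Principle A).
— Wendy: subject of the clause headed by 'judged'; c-commands the reflexive within its binding domain — allowed (Principle A).

Wendy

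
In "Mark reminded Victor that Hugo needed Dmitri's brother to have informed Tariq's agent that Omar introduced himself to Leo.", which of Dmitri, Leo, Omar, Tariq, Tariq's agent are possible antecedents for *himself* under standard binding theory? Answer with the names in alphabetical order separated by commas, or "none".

Omar

*himself* is a reflexive; Principle A requires it to be bound within its binding domain — the clause headed by 'introduced'.
— Dmitri: possessor inside the subject DP of the clause headed by 'informed'; does not c-command the reflexive — cannot bind it (Principle A).
— Leo: second object of the clause headed by 'introduced'; does not c-command the reflexive — cannot bind it (Principle A).
— Omar: subject of the clause headed by 'introduced'; c-commands the reflexive within its binding domain — allowed (Principle A).
— Tariq: possessor inside the object DP of the clause headed by 'informed'; does not c-command the reflexive — cannot bind it (Principle A).
— Tariq's agent: object of the clause headed by 'informed'; c-commands the reflexive but lies outside its binding domain — cannot bind it (Principle A).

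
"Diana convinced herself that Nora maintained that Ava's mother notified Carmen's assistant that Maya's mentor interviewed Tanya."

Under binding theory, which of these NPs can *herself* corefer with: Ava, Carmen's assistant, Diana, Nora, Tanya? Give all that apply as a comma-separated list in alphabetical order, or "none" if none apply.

Diana

*herself* is a reflexive; Principle A requires it to be bound within its binding domain — the matrix clause.
— Ava: possessor inside the subject DP of the clause headed by 'notified'; does not c-command the reflexive — cannot bind it (Principle A).
— Carmen's assistant: object of the clause headed by 'notified'; does not c-command the reflexive — cannot bind it (Principle A).
— Diana: subject of the matrix clause; c-commands the reflexive within its binding domain — allowed (Principle A).
— Nora: subject of the clause headed by 'maintained'; does not c-command the reflexive — cannot bind it (Principle A).
— Tanya: object of the clause headed by 'interviewed'; does not c-command the reflexive — cannot bind it (Principle A).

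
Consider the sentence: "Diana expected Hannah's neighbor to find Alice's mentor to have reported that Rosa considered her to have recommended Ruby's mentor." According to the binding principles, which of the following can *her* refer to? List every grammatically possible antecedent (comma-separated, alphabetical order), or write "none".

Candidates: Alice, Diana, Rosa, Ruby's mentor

Alice, Diana

*her* is a pronoun; Principle B requires it to be free in its binding domain — the clause headed by 'considered'.
— Alice: possessor inside the subject DP of the clause headed by 'reported'; does not c-command the pronoun — Principle B does not apply; allowed.
— Diana: subject of the matrix clause; c-commands the pronoun but lies outside its binding domain — allowed.
— Rosa: subject of the clause headed by 'considered'; c-commands the pronoun within its binding domain — blocked (Principle B).
— Ruby's mentor: object of the clause headed by 'recommended'; is c-commanded by the pronoun; coreference would bind this R-expression — blocked (Principle C).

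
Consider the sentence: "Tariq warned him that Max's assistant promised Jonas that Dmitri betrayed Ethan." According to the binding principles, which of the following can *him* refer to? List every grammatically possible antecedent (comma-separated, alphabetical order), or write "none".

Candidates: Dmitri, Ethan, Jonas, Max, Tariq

*him* is a pronoun; Principle B requires it to be free in its binding domain — the matrix clause.
— Dmitri: subject of the clause headed by 'betrayed'; is c-commanded by the pronoun; coreference would bind this R-expression — blocked (Principle C).
— Ethan: object of the clause headed by 'betrayed'; is c-commanded by the pronoun; coreference would bind this R-expression — blocked (Principle C).
— Jonas: object of the clause headed by 'promised'; is c-commanded by the pronoun; coreference would bind this R-expression — blocked (Principle C).
— Max: possessor inside the subject DP of the clause headed by 'promised'; is c-commanded by the pronoun; coreference would bind this R-expression — blocked (Principle C).
— Tariq: subject of the matrix clause; c-commands the pronoun within its binding domain — blocked (Principle B).

none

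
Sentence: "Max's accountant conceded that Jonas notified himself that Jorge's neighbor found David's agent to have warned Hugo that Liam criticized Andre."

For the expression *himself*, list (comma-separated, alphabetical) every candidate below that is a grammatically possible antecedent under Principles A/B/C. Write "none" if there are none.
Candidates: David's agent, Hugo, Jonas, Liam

*himself* is a reflexive; Principle A requires it to be bound within its binding domain — the clause headed by 'notified'.
— David's agent: subject of the clause headed by 'warned'; does not c-command the reflexive — cannot bind it (Principle A).
— Hugo: object of the clause headed by 'warned'; does not c-command the reflexive — cannot bind it (Principle A).
— Jonas: subject of the clause headed by 'notified'; c-commands the reflexive within its binding domain — allowed (Principle A).
— Liam: subject of the clause headed by 'criticized'; does not c-command the reflexive — cannot bind it (Principle A).

Jonas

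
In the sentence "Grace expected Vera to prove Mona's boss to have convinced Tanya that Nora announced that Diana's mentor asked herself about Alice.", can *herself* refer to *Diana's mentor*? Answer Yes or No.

*herself* is a reflexive; Principle A requires it to be bound within its binding domain — the clause headed by 'asked'.
— Diana's mentor: subject of the clause headed by 'asked'; c-commands the reflexive within its binding domain — allowed (Principle A).

Yes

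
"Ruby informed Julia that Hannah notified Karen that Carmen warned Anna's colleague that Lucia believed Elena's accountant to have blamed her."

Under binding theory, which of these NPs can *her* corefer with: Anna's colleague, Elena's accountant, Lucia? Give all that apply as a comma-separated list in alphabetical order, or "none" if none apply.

Anna's colleague, Lucia

*her* is a pronoun; Principle B requires it to be free in its binding domain — the clause headed by 'blamed'.
— Anna's colleague: object of the clause headed by 'warned'; c-commands the pronoun but lies outside its binding domain — allowed.
— Elena's accountant: subject of the clause headed by 'blamed'; c-commands the pronoun within its binding domain — blocked (Principle B).
— Lucia: subject of the clause headed by 'believed'; c-commands the pronoun but lies outside its binding domain — allowed.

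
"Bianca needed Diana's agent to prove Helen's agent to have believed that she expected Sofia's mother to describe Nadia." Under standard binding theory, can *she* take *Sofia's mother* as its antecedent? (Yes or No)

No

*she* is a pronoun; Principle B requires it to be free in its binding domain — the clause headed by 'expected'.
— Sofia's mother: subject of the clause headed by 'describe'; is c-commanded by the pronoun; coreference would bind this R-expression — blocked (Principle C).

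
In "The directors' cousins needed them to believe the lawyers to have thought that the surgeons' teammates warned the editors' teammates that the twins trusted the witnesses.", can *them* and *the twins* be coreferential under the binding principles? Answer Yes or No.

No

*the twins* is an R-expression; Principle C requires it to be free (not bound by any c-commanding expression).
— them: subject of the clause headed by 'believe'; the pronoun c-commands the R-expression — coreference blocked (Principle C).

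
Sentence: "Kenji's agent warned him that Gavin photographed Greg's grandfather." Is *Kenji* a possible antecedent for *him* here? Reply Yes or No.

*him* is a pronoun; Principle B requires it to be free in its binding domain — the matrix clause.
— Kenji: possessor inside the subject DP of the matrix clause; does not c-command the pronoun — Principle B does not apply; allowed.

Yes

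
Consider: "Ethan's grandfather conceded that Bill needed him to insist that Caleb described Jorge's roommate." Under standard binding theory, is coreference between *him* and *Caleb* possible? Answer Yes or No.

*Caleb* is an R-expression; Principle C requires it to be free (not bound by any c-commanding expression).
— him: subject of the clause headed by 'insist'; the pronoun c-commands the R-expression — coreference blocked (Principle C).

No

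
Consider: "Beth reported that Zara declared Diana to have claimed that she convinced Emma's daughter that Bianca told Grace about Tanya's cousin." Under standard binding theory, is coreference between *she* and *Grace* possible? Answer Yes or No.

No

*Grace* is an R-expression; Principle C requires it to be free (not bound by any c-commanding expression).
— she: subject of the clause headed by 'convinced'; the pronoun c-commands the R-expression — coreference blocked (Principle C).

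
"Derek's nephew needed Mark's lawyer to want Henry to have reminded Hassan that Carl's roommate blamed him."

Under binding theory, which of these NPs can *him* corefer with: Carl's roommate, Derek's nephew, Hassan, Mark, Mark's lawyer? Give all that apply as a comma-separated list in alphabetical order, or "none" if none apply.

*him* is a pronoun; Principle B requires it to be free in its binding domain — the clause headed by 'blamed'.
— Carl's roommate: subject of the clause headed by 'blamed'; c-commands the pronoun within its binding domain — blocked (Principle B).
— Derek's nephew: subject of the matrix clause; c-commands the pronoun but lies outside its binding domain — allowed.
— Hassan: object of the clause headed by 'reminded'; c-commands the pronoun but lies outside its binding domain — allowed.
— Mark: possessor inside the subject DP of the clause headed by 'want'; does not c-command the pronoun — Principle B does not apply; allowed.
— Mark's lawyer: subject of the clause headed by 'want'; c-commands the pronoun but lies outside its binding domain — allowed.

Derek's nephew, Hassan, Mark, Mark's lawyer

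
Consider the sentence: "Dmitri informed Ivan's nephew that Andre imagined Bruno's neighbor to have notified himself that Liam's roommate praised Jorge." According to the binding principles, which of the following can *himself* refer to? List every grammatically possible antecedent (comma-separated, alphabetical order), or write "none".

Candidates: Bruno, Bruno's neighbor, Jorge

*himself* is a reflexive; Principle A requires it to be bound within its binding domain — the clause headed by 'notified'.
— Bruno: possessor inside the subject DP of the clause headed by 'notified'; does not c-command the reflexive — cannot bind it (Principle A).
— Bruno's neighbor: subject of the clause headed by 'notified'; c-commands the reflexive within its binding domain — allowed (Principle A).
— Jorge: object of the clause headed by 'praised'; does not c-command the reflexive — cannot bind it (Principle A).

Bruno's neighbor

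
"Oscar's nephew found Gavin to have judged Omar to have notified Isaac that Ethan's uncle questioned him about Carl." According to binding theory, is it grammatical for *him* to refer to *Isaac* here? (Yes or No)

Yes

*Isaac* is an R-expression; Principle C requires it to be free (not bound by any c-commanding expression).
— him: object of the clause headed by 'questioned'; the pronoun does not c-command the R-expression — coreference allowed.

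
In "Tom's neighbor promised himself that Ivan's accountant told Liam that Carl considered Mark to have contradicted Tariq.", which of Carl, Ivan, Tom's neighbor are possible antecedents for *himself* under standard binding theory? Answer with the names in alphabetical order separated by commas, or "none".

*himself* is a reflexive; Principle A requires it to be bound within its binding domain — the matrix clause.
— Carl: subject of the clause headed by 'considered'; does not c-command the reflexive — cannot bind it (Principle A).
— Ivan: possessor inside the subject DP of the clause headed by 'told'; does not c-command the reflexive — cannot bind it (Principle A).
— Tom's neighbor: subject of the matrix clause; c-commands the reflexive within its binding domain — allowed (Principle A).

Tom's neighbor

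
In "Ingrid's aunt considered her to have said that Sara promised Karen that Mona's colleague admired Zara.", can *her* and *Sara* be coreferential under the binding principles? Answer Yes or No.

No

*Sara* is an R-expression; Principle C requires it to be free (not bound by any c-commanding expression).
— her: subject of the clause headed by 'said'; the pronoun c-commands the R-expression — coreference blocked (Principle C).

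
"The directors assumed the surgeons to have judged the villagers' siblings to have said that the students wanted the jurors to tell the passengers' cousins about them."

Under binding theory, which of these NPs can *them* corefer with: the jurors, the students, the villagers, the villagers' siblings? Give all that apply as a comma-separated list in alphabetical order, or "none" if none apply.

*them* is a pronoun; Principle B requires it to be free in its binding domain — the clause headed by 'tell'.
— the jurors: subject of the clause headed by 'tell'; c-commands the pronoun within its binding domain — blocked (Principle B).
— the students: subject of the clause headed by 'wanted'; c-commands the pronoun but lies outside its binding domain — allowed.
— the villagers: possessor inside the subject DP of the clause headed by 'said'; does not c-command the pronoun — Principle B does not apply; allowed.
— the villagers' siblings: subject of the clause headed by 'said'; c-commands the pronoun but lies outside its binding domain — allowed.

the students, the villagers, the villagers' siblings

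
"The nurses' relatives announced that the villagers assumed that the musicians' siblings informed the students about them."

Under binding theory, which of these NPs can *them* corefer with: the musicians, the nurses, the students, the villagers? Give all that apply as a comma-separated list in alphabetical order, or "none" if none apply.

*them* is a pronoun; Principle B requires it to be free in its binding domain — the clause headed by 'informed'.
— the musicians: possessor inside the subject DP of the clause headed by 'informed'; does not c-command the pronoun — Principle B does not apply; allowed.
— the nurses: possessor inside the subject DP of the matrix clause; does not c-command the pronoun — Principle B does not apply; allowed.
— the students: object of the clause headed by 'informed'; c-commands the pronoun within its binding domain — blocked (Principle B).
— the villagers: subject of the clause headed by 'assumed'; c-commands the pronoun but lies outside its binding domain — allowed.

the musicians, the nurses, the villagers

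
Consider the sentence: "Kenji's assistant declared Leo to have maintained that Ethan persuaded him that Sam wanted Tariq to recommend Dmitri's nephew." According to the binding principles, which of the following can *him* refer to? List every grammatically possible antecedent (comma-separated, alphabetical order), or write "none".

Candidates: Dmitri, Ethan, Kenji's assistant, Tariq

Kenji's assistant

*him* is a pronoun; Principle B requires it to be free in its binding domain — the clause headed by 'persuaded'.
— Dmitri: possessor inside the object DP of the clause headed by 'recommend'; is c-commanded by the pronoun; coreference would bind this R-expression — blocked (Principle C).
— Ethan: subject of the clause headed by 'persuaded'; c-commands the pronoun within its binding domain — blocked (Principle B).
— Kenji's assistant: subject of the matrix clause; c-commands the pronoun but lies outside its binding domain — allowed.
— Tariq: subject of the clause headed by 'recommend'; is c-commanded by the pronoun; coreference would bind this R-expression — blocked (Principle C).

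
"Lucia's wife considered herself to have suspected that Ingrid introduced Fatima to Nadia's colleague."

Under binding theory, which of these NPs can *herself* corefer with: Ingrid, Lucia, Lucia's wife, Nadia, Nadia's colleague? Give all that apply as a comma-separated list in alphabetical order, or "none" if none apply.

Lucia's wife

*herself* is a reflexive; Principle A requires it to be bound within its binding domain — the matrix clause.
— Ingrid: subject of the clause headed by 'introduced'; does not c-command the reflexive — cannot bind it (Principle A).
— Lucia: possessor inside the subject DP of the matrix clause; does not c-command the reflexive — cannot bind it (Principle A).
— Lucia's wife: subject of the matrix clause; c-commands the reflexive within its binding domain — allowed (Principle A).
— Nadia: possessor inside the second object DP of the clause headed by 'introduced'; does not c-command the reflexive — cannot bind it (Principle A).
— Nadia's colleague: second object of the clause headed by 'introduced'; does not c-command the reflexive — cannot bind it (Principle A).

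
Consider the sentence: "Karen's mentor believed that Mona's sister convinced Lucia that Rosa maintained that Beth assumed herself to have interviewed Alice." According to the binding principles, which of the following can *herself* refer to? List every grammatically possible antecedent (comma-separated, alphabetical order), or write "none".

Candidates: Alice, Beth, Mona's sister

*herself* is a reflexive; Principle A requires it to be bound within its binding domain — the clause headed by 'assumed'.
— Alice: object of the clause headed by 'interviewed'; does not c-command the reflexive — cannot bind it (Principle A).
— Beth: subject of the clause headed by 'assumed'; c-commands the reflexive within its binding domain — allowed (Principle A).
— Mona's sister: subject of the clause headed by 'convinced'; c-commands the reflexive but lies outside its binding domain — cannot bind it (Principle A).

Beth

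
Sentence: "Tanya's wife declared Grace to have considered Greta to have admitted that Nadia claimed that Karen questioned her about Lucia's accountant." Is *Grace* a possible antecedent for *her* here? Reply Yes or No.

*her* is a pronoun; Principle B requires it to be free in its binding domain — the clause headed by 'questioned'.
— Grace: subject of the clause headed by 'considered'; c-commands the pronoun but lies outside its binding domain — allowed.

Yes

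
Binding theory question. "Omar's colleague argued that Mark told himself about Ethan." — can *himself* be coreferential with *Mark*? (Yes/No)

Yes

*himself* is a reflexive; Principle A requires it to be bound within its binding domain — the clause headed by 'told'.
— Mark: subject of the clause headed by 'told'; c-commands the reflexive within its binding domain — allowed (Principle A).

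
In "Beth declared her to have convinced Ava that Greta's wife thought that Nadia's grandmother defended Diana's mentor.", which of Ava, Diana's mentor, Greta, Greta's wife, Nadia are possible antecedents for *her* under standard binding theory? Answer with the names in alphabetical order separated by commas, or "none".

*her* is a pronoun; Principle B requires it to be free in its binding domain — the matrix clause.
— Ava: object of the clause headed by 'convinced'; is c-commanded by the pronoun; coreference would bind this R-expression — blocked (Principle C).
— Diana's mentor: object of the clause headed by 'defended'; is c-commanded by the pronoun; coreference would bind this R-expression — blocked (Principle C).
— Greta: possessor inside the subject DP of the clause headed by 'thought'; is c-commanded by the pronoun; coreference would bind this R-expression — blocked (Principle C).
— Greta's wife: subject of the clause headed by 'thought'; is c-commanded by the pronoun; coreference would bind this R-expression — blocked (Principle C).
— Nadia: possessor inside the subject DP of the clause headed by 'defended'; is c-commanded by the pronoun; coreference would bind this R-expression — blocked (Principle C).

none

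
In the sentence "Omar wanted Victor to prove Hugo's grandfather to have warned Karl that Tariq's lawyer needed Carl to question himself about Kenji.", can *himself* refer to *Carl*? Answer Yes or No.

Yes

*himself* is a reflexive; Principle A requires it to be bound within its binding domain — the clause headed by 'question'.
— Carl: subject of the clause headed by 'question'; c-commands the reflexive within its binding domain — allowed (Principle A).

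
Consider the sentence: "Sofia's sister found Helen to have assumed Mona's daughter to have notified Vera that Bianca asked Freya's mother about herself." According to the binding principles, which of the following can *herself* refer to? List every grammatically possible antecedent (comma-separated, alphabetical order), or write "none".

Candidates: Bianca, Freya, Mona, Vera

Bianca

*herself* is a reflexive; Principle A requires it to be bound within its binding domain — the clause headed by 'asked'.
— Bianca: subject of the clause headed by 'asked'; c-commands the reflexive within its binding domain — allowed (Principle A).
— Freya: possessor inside the object DP of the clause headed by 'asked'; does not c-command the reflexive — cannot bind it (Principle A).
— Mona: possessor inside the subject DP of the clause headed by 'notified'; does not c-command the reflexive — cannot bind it (Principle A).
— Vera: object of the clause headed by 'notified'; c-commands the reflexive but lies outside its binding domain — cannot bind it (Principle A).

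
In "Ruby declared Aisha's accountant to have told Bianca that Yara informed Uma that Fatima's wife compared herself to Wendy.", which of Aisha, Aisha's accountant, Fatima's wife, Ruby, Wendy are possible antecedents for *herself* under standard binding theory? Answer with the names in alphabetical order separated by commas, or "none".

Fatima's wife

*herself* is a reflexive; Principle A requires it to be bound within its binding domain — the clause headed by 'compared'.
— Aisha: possessor inside the subject DP of the clause headed by 'told'; does not c-command the reflexive — cannot bind it (Principle A).
— Aisha's accountant: subject of the clause headed by 'told'; c-commands the reflexive but lies outside its binding domain — cannot bind it (Principle A).
— Fatima's wife: subject of the clause headed by 'compared'; c-commands the reflexive within its binding domain — allowed (Principle A).
— Ruby: subject of the matrix clause; c-commands the reflexive but lies outside its binding domain — cannot bind it (Principle A).
— Wendy: second object of the clause headed by 'compared'; does not c-command the reflexive — cannot bind it (Principle A).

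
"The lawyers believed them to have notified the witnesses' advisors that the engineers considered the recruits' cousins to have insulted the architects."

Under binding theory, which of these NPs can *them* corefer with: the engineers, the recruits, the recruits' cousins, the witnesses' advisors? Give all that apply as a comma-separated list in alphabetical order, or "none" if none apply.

none

*them* is a pronoun; Principle B requires it to be free in its binding domain — the matrix clause.
— the engineers: subject of the clause headed by 'considered'; is c-commanded by the pronoun; coreference would bind this R-expression — blocked (Principle C).
— the recruits: possessor inside the subject DP of the clause headed by 'insulted'; is c-commanded by the pronoun; coreference would bind this R-expression — blocked (Principle C).
— the recruits' cousins: subject of the clause headed by 'insulted'; is c-commanded by the pronoun; coreference would bind this R-expression — blocked (Principle C).
— the witnesses' advisors: object of the clause headed by 'notified'; is c-commanded by the pronoun; coreference would bind this R-expression — blocked (Principle C).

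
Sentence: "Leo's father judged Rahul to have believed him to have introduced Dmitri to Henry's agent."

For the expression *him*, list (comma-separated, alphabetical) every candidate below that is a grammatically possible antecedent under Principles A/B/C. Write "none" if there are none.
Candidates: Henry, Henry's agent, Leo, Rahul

*him* is a pronoun; Principle B requires it to be free in its binding domain — the clause headed by 'believed'.
— Henry: possessor inside the second object DP of the clause headed by 'introduced'; is c-commanded by the pronoun; coreference would bind this R-expression — blocked (Principle C).
— Henry's agent: second object of the clause headed by 'introduced'; is c-commanded by the pronoun; coreference would bind this R-expression — blocked (Principle C).
— Leo: possessor inside the subject DP of the matrix clause; does not c-command the pronoun — Principle B does not apply; allowed.
— Rahul: subject of the clause headed by 'believed'; c-commands the pronoun within its binding domain — blocked (Principle B).

Leo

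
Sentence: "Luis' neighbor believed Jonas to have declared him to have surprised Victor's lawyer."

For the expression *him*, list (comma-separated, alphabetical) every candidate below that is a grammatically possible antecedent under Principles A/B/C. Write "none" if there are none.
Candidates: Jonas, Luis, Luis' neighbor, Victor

*him* is a pronoun; Principle B requires it to be free in its binding domain — the clause headed by 'declared'.
— Jonas: subject of the clause headed by 'declared'; c-commands the pronoun within its binding domain — blocked (Principle B).
— Luis: possessor inside the subject DP of the matrix clause; does not c-command the pronoun — Principle B does not apply; allowed.
— Luis' neighbor: subject of the matrix clause; c-commands the pronoun but lies outside its binding domain — allowed.
— Victor: possessor inside the object DP of the clause headed by 'surprised'; is c-commanded by the pronoun; coreference would bind this R-expression — blocked (Principle C).

Luis, Luis' neighbor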